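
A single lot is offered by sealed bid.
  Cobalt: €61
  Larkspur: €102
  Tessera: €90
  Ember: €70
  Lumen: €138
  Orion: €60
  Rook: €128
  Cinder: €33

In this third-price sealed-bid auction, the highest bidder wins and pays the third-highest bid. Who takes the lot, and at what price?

Lumen pays €102

Sorting bids: 138 (Lumen) > 128 (Rook) > 102 (Larkspur) > 90 (Tessera) > 70 (Ember) > 61 (Cobalt) > …
Lumen wins; payment is bid #3 in the ranking = €102.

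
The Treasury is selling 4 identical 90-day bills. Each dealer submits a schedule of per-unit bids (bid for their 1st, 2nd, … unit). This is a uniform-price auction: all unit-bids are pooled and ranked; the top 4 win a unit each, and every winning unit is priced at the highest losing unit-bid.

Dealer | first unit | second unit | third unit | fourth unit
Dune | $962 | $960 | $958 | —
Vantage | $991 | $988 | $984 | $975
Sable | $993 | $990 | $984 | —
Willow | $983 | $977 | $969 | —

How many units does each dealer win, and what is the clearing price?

All unit-bids, highest first — top 4: 993 (Sable-1), 991 (Vantage-1), 990 (Sable-2), 988 (Vantage-2)
First bid not allocated: $984.
Allocation: Sable 2, Vantage 2.

Sable 2, Vantage 2; clearing price $984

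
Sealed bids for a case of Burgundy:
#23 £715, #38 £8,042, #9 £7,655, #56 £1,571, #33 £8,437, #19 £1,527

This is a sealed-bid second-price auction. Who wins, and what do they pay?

Rule: the highest bidder wins and pays the second-highest bid.
Bids ranked: 8,437 (#33) > 8,042 (#38) > 7,655 (#9) > 1,571 (#56) > 1,527 (#19) > 715 (#23)
#33 is highest; pays the second-highest bid, £8,042.

#33 pays £8,042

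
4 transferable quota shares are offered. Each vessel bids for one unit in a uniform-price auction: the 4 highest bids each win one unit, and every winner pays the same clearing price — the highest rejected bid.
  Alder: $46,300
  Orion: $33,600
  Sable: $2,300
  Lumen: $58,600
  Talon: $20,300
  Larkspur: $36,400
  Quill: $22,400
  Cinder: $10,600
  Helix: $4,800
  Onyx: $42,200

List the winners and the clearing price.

Lumen, Alder, Onyx, Larkspur; each pays $33,600

Ordering the bids: 58,600 (Lumen), 46,300 (Alder), 42,200 (Onyx), 36,400 (Larkspur), 33,600 (Orion), 22,400 (Quill), …
The 4 highest are Lumen, Alder, Onyx, Larkspur.
First losing bid is Orion's $33,600, which sets the uniform price.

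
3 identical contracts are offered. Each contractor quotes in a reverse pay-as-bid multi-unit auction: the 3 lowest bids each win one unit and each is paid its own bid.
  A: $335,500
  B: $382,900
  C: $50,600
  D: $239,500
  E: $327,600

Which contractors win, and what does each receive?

C $50,600, D $239,500, E $327,600

Sorting: 50,600 (C), 239,500 (D), 327,600 (E), 335,500 (A), 382,900 (B)
Lowest 3: C, D, E.
Each winner is paid its own bid: C $50,600, D $239,500, E $327,600.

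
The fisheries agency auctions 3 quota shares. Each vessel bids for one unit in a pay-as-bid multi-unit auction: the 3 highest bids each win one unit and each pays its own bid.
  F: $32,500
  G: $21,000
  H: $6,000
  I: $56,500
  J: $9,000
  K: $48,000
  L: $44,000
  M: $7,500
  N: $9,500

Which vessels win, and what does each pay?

Ordering the bids: 56,500 (I), 48,000 (K), 44,000 (L), 32,500 (F), 21,000 (G), …
Winners (3 units): I, K, L.
Each winner pays its own bid: I $56,500, K $48,000, L $44,000.

I $56,500, K $48,000, L $44,000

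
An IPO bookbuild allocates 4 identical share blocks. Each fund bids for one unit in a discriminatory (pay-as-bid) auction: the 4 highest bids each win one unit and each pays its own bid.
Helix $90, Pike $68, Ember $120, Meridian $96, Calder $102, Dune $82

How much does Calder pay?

Sorting: 120 (Ember), 102 (Calder), 96 (Meridian), 90 (Helix), 82 (Dune), 68 (Pike)
The 4 highest are Ember, Calder, Meridian, Helix.
Calder wins → own bid $102.

Calder pays $102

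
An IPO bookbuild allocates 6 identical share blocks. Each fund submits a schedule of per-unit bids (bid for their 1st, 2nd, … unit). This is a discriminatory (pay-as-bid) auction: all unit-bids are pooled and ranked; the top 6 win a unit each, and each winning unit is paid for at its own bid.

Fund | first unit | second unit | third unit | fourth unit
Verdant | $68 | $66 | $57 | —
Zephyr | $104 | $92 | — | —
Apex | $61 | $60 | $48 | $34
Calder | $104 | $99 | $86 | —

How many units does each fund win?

Pooled unit-bids ranked (top 6): 104 (Zephyr-1), 104 (Calder-1), 99 (Calder-2), 92 (Zephyr-2), 86 (Calder-3), 68 (Verdant-1)
Next rejected bid: $66 (not a price — pay-as-bid).
Allocation: Calder 3, Verdant 1, Zephyr 2.

Calder 3, Verdant 1, Zephyr 2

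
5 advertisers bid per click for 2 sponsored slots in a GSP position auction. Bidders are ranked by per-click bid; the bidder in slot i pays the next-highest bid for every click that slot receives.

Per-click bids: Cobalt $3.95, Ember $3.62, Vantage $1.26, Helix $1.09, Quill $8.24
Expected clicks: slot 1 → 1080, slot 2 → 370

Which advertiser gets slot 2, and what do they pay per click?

Cobalt; $3.62 per click

Sorting advertisers: $8.24 (Quill) > $3.95 (Cobalt) > $3.62 (Ember) > …
Slot 2 goes to the second-ranked bidder, Cobalt, who pays the next bid down: $3.62/click.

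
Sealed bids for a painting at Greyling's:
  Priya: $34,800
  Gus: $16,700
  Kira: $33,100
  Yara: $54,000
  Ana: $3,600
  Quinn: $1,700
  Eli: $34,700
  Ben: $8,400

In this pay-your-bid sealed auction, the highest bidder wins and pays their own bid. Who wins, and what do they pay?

Yara pays $54,000

Sorting bids: 54,000 (Yara) > 34,800 (Priya) > 34,700 (Eli) > 33,100 (Kira) > 16,700 (Gus) > 8,400 (Ben) > …
First-price: Yara pays what they bid, $54,000.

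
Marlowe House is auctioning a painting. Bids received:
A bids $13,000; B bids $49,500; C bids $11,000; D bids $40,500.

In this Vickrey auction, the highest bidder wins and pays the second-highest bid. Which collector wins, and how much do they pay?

Bids in order: 49,500 (B) > 40,500 (D) > 13,000 (A) > 11,000 (C)
B is highest; pays the second-highest bid, $40,500.

B pays $40,500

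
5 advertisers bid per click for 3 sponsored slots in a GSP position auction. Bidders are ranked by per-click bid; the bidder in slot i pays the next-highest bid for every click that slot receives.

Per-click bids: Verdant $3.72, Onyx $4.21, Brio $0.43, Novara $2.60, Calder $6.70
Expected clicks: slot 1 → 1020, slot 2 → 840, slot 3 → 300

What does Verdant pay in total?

Ranked by bid: $6.70 (Calder) > $4.21 (Onyx) > $3.72 (Verdant) > $2.60 (Novara) > …
Verdant holds slot 3 → pays next bid $2.60 × 300 clicks = $780.00.

Verdant pays $780.00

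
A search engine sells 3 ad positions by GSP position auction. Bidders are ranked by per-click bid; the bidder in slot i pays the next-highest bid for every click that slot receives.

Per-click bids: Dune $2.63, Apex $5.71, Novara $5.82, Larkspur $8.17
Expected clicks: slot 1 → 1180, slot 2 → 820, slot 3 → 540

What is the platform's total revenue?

Per-click bids in order: $8.17 (Larkspur) > $5.82 (Novara) > $5.71 (Apex) > $2.63 (Dune)
Slot 1: Larkspur pays $5.82 × 1180 = $6867.60
Slot 2: Novara pays $5.71 × 820 = $4682.20
Slot 3: Apex pays $2.63 × 540 = $1420.20
Total = $12970.00

Total revenue: $12970.00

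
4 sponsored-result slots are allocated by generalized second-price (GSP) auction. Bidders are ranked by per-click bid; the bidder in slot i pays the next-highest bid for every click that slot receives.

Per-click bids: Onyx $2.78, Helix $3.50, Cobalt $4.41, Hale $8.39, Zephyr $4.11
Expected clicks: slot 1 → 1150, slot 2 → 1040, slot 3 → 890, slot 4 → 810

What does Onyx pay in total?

Onyx pays $0.00

Per-click bids in order: $8.39 (Hale) > $4.41 (Cobalt) > $4.11 (Zephyr) > $3.50 (Helix) > $2.78 (Onyx)
Onyx ranks below slot 4 → no slot, pays nothing.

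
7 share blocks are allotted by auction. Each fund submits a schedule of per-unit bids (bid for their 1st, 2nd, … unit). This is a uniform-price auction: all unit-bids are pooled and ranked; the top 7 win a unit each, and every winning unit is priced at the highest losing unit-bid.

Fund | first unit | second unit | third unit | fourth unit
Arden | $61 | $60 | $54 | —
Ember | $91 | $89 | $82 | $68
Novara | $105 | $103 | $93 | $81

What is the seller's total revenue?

Total revenue: $476

Pooled unit-bids ranked (top 7): 105 (Novara-1), 103 (Novara-2), 93 (Novara-3), 91 (Ember-1), 89 (Ember-2), 82 (Ember-3), 81 (Novara-4)
Highest rejected unit-bid = $68.
Allocation: Ember 3, Novara 4. Every unit priced at $68.
Revenue = 7 × 68 = $476.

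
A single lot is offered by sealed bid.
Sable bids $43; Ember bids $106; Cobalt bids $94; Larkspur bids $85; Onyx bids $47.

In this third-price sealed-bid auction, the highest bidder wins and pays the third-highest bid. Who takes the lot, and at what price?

Ember pays $85

Third-price sealed-bid auction: the highest bidder wins and pays the third-highest bid.
Bids in order: 106 (Ember) > 94 (Cobalt) > 85 (Larkspur) > 47 (Onyx) > 43 (Sable)
Ember wins; payment is bid #3 in the ranking = $85.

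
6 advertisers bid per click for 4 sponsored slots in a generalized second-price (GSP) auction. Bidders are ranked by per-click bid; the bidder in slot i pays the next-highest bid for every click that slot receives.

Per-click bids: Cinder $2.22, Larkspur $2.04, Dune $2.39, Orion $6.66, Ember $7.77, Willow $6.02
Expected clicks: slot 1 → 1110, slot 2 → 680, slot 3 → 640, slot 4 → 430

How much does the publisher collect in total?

Total revenue: $13970.40

Ranked by bid: $7.77 (Ember) > $6.66 (Orion) > $6.02 (Willow) > $2.39 (Dune) > $2.22 (Cinder) > …
Slot 1: Ember pays $6.66 × 1110 = $7392.60
Slot 2: Orion pays $6.02 × 680 = $4093.60
Slot 3: Willow pays $2.39 × 640 = $1529.60
Slot 4: Dune pays $2.22 × 430 = $954.60
Total = $13970.40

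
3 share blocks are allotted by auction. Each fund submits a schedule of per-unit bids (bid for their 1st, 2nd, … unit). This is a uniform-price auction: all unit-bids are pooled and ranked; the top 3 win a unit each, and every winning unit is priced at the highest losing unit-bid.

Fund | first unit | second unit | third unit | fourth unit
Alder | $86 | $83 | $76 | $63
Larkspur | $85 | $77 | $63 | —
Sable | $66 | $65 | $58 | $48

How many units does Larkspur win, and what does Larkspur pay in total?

Larkspur: 1 unit, pays $77

Merging the schedules and taking the best 3: 86 (Alder-1), 85 (Larkspur-1), 83 (Alder-2)
First bid not allocated: $77.
Larkspur wins 1 unit(s) at $77 each.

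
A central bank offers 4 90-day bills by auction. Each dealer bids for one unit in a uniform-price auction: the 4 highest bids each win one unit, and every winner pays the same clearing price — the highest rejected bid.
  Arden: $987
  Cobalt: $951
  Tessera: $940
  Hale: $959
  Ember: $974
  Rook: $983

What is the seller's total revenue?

Bids ranked high→low: 987 (Arden), 983 (Rook), 974 (Ember), 959 (Hale), 951 (Cobalt), 940 (Tessera)
Top 4: Arden, Rook, Ember, Hale.
Clearing price = highest rejected bid = $951.
Total revenue = 4 × $951 = $3,804.

Total revenue: $3,804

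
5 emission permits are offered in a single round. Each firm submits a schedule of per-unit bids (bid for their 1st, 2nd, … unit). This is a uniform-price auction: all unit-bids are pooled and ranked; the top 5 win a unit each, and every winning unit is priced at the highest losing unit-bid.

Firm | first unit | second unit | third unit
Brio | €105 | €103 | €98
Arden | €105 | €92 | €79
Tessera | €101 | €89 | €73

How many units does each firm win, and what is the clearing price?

All unit-bids, highest first — top 5: 105 (Brio-1), 105 (Arden-1), 103 (Brio-2), 101 (Tessera-1), 98 (Brio-3)
The (k+1)-th unit-bid is €92.
Allocation: Arden 1, Brio 3, Tessera 1.

Arden 1, Brio 3, Tessera 1; clearing price €92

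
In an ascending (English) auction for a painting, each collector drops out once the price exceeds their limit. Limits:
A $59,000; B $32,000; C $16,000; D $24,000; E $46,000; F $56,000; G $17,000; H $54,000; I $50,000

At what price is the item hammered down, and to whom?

A wins at $56,000

Limits in order: 59,000 (A) > 56,000 (F) > 54,000 (H) > 50,000 (I) > 46,000 (E) > 32,000 (B) > …
Bidding ends when F exits at $56,000; A takes it.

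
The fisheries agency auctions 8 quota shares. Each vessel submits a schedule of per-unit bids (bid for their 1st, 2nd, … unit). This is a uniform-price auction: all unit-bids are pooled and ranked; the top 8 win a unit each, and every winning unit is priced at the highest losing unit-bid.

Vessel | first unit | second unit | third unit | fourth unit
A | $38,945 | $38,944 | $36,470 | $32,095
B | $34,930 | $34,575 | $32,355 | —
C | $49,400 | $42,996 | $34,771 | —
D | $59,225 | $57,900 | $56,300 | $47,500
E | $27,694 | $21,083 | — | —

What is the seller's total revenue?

Pooled unit-bids ranked (top 8): 59,225 (D-1), 57,900 (D-2), 56,300 (D-3), 49,400 (C-1), 47,500 (D-4), 42,996 (C-2), 38,945 (A-1), 38,944 (A-2)
First bid not allocated: $36,470.
Allocation: A 2, C 2, D 4. Every unit priced at $36,470.
Revenue = 8 × 36,470 = $291,760.

Total revenue: $291,760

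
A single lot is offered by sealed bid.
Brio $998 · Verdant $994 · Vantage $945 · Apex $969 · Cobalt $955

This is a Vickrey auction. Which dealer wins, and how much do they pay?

Sorting bids: 998 (Brio) > 994 (Verdant) > 969 (Apex) > 955 (Cobalt) > 945 (Vantage)
Brio is highest; pays the second-highest bid, $994.

Brio pays $994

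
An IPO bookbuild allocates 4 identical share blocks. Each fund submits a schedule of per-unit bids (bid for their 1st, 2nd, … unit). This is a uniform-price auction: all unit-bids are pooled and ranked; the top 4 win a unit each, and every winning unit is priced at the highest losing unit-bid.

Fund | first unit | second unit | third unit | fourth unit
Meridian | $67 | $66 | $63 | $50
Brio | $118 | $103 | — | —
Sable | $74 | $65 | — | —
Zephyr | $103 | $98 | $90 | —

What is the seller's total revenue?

Total revenue: $360

Merging the schedules and taking the best 4: 118 (Brio-1), 103 (Brio-2), 103 (Zephyr-1), 98 (Zephyr-2)
Highest rejected unit-bid = $90.
Allocation: Brio 2, Zephyr 2. Every unit priced at $90.
Revenue = 4 × 90 = $360.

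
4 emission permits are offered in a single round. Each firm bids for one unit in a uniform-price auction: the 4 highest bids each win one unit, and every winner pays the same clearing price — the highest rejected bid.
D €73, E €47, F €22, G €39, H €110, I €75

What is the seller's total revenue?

Total revenue: €156

Ordering the bids: 110 (H), 75 (I), 73 (D), 47 (E), 39 (G), 22 (F)
The 4 highest are H, I, D, E.
First losing bid is G's €39, which sets the uniform price.
Total revenue = 4 × €39 = €156.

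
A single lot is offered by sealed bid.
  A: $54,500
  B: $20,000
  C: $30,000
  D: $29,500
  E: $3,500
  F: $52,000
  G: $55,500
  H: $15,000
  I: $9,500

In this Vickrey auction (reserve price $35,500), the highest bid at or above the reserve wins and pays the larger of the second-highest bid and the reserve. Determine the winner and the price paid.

Sorting bids: 55,500 (G) > 54,500 (A) > 52,000 (F) > 30,000 (C) > 29,500 (D) > 20,000 (B) > …
Highest eligible bid: G at $55,500.
max(second-highest $54,500, reserve $35,500) = $54,500; the reserve does not bind.

G pays $54,500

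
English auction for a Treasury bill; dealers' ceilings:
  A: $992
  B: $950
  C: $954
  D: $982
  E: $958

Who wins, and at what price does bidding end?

A wins at $982

Limits in order: 992 (A) > 982 (D) > 958 (E) > 954 (C) > 950 (B)
Bidding ends when D exits at $982; A takes it.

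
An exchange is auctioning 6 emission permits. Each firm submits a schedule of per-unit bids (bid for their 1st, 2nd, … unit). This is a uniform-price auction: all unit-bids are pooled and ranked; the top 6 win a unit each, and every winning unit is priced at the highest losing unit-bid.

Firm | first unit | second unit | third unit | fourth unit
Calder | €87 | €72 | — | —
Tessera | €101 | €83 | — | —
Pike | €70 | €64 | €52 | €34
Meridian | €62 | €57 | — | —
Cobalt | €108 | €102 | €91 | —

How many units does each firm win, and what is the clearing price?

Merging the schedules and taking the best 6: 108 (Cobalt-1), 102 (Cobalt-2), 101 (Tessera-1), 91 (Cobalt-3), 87 (Calder-1), 83 (Tessera-2)
The (k+1)-th unit-bid is €72.
Allocation: Calder 1, Cobalt 3, Tessera 2.

Calder 1, Cobalt 3, Tessera 2; clearing price €72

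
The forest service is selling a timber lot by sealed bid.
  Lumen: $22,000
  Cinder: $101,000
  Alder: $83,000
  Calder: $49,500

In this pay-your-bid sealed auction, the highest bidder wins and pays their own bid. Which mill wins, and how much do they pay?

Pay-your-bid sealed auction: the highest bidder wins and pays their own bid.
Sorting bids: 101,000 (Cinder) > 83,000 (Alder) > 49,500 (Calder) > 22,000 (Lumen)
Cinder has the highest bid and pays exactly that: $101,000.

Cinder pays $101,000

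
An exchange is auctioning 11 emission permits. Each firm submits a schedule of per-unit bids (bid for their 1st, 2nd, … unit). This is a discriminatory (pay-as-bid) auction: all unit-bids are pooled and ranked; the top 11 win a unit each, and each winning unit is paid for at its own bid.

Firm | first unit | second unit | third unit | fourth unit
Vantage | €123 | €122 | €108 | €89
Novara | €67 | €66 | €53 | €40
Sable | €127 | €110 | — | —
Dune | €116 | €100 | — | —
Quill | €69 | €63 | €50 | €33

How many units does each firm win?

Dune 2, Novara 2, Quill 1, Sable 2, Vantage 4

Merging the schedules and taking the best 11: 127 (Sable-1), 123 (Vantage-1), 122 (Vantage-2), 116 (Dune-1), 110 (Sable-2), 108 (Vantage-3), 100 (Dune-2), 89 (Vantage-4), 69 (Quill-1), 67 (Novara-1), 66 (Novara-2)
Next rejected bid: €63 (not a price — pay-as-bid).
Allocation: Dune 2, Novara 2, Quill 1, Sable 2, Vantage 4.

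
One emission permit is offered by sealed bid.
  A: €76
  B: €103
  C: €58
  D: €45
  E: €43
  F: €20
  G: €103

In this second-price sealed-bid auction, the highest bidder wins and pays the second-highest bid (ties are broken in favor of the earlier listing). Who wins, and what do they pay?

Rule: the highest bidder wins and pays the second-highest bid.
Sorting bids: 103 (B) > 103 (G) > 76 (A) > 58 (C) > 45 (D) > 43 (E) > …
Tie at €103 → B wins by tie-break.
B is highest; pays the second-highest bid, €103.

B pays €103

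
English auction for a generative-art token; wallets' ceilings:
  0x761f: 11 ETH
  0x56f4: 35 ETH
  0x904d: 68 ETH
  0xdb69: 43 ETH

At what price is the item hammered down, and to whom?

Sorting limits: 68 (0x904d) > 43 (0xdb69) > 35 (0x56f4) > 11 (0x761f)
Once the price passes 43 ETH, only 0x904d is left; the hammer falls at 0xdb69's limit of 43 ETH.

0x904d wins at 43 ETH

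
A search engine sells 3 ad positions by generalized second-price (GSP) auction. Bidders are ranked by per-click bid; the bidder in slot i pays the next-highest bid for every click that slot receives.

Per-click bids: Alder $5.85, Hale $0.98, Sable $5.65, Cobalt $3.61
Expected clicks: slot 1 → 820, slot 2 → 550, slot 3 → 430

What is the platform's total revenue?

Total revenue: $7039.90

Sorting advertisers: $5.85 (Alder) > $5.65 (Sable) > $3.61 (Cobalt) > $0.98 (Hale)
Slot 1: Alder pays $5.65 × 820 = $4633.00
Slot 2: Sable pays $3.61 × 550 = $1985.50
Slot 3: Cobalt pays $0.98 × 430 = $421.40
Total = $7039.90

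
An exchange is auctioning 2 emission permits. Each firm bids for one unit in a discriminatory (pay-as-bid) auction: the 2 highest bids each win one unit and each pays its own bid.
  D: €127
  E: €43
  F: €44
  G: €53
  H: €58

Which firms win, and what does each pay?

D €127, H €58

Bids ranked high→low: 127 (D), 58 (H), 53 (G), 44 (F), …
The 2 highest are D, H.
Each winner pays its own bid: D €127, H €58.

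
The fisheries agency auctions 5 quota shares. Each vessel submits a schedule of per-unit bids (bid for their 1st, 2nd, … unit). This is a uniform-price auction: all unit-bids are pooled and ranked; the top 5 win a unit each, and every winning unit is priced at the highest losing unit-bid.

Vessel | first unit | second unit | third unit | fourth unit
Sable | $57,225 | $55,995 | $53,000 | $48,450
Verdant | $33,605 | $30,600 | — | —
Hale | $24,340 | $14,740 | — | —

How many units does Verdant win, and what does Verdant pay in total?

Verdant: 1 unit, pays $30,600

Merging the schedules and taking the best 5: 57,225 (Sable-1), 55,995 (Sable-2), 53,000 (Sable-3), 48,450 (Sable-4), 33,605 (Verdant-1)
Highest rejected unit-bid = $30,600.
Verdant wins 1 unit(s) at $30,600 each.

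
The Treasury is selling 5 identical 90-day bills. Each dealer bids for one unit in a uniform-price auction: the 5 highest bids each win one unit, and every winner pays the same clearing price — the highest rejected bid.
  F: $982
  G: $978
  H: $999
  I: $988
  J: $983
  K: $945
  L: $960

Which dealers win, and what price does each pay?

H, I, J, F, G; each pays $960

Bids ranked high→low: 999 (H), 988 (I), 983 (J), 982 (F), 978 (G), 960 (L), 945 (K)
Winners (5 units): H, I, J, F, G.
Highest unsuccessful bid: $960 → clearing price.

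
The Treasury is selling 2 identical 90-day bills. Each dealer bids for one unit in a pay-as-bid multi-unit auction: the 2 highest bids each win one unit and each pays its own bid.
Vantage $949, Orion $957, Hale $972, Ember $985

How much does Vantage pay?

Sorting: 985 (Ember), 972 (Hale), 957 (Orion), 949 (Vantage)
Winners (2 units): Ember, Hale.
Vantage does not win → $0.

Vantage pays $0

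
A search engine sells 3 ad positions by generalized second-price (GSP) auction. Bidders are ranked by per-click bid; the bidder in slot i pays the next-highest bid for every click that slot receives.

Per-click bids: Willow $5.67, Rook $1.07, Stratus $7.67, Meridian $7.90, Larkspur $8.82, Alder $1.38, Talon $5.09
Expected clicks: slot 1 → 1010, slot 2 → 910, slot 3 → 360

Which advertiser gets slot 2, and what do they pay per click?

Sorting advertisers: $8.82 (Larkspur) > $7.90 (Meridian) > $7.67 (Stratus) > $5.67 (Willow) > …
Slot 2 goes to the second-ranked bidder, Meridian, who pays the next bid down: $7.67/click.

Meridian; $7.67 per click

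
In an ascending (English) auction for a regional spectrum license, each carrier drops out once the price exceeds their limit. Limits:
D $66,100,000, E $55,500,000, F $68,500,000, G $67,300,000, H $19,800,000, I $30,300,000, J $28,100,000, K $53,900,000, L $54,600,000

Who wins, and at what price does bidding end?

Ascending (English) auction: the price rises until one bidder remains; the winner pays the price at which the last rival dropped out.
Limits in order: 68,500,000 (F) > 67,300,000 (G) > 66,100,000 (D) > 55,500,000 (E) > 54,600,000 (L) > 53,900,000 (K) > …
G is the last rival to drop out, at $67,300,000; F remains and wins at that price.

F wins at $67,300,000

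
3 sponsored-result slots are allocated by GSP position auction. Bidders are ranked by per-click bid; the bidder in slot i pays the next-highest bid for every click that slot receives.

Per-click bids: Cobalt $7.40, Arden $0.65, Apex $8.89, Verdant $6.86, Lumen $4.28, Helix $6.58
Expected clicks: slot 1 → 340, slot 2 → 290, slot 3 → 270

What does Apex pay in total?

Ranked by bid: $8.89 (Apex) > $7.40 (Cobalt) > $6.86 (Verdant) > $6.58 (Helix) > …
Apex holds slot 1 → pays next bid $7.40 × 340 clicks = $2516.00.

Apex pays $2516.00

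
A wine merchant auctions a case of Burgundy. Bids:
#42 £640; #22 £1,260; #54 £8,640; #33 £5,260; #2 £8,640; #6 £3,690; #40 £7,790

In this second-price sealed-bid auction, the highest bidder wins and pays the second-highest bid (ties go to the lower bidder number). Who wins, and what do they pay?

Bids in order: 8,640 (#2) > 8,640 (#54) > 7,790 (#40) > 5,260 (#33) > 3,690 (#6) > 1,260 (#22) > …
#2 and #54 tie at £8,640; tie-break gives it to #2.
#2 is highest; pays the second-highest bid, £8,640.

#2 pays £8,640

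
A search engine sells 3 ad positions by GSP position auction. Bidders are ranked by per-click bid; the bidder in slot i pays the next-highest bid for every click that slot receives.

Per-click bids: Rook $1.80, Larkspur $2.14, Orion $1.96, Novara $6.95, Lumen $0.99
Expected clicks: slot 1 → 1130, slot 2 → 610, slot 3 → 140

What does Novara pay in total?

Novara pays $2418.20

Ranked by bid: $6.95 (Novara) > $2.14 (Larkspur) > $1.96 (Orion) > $1.80 (Rook) > …
Novara holds slot 1 → pays next bid $2.14 × 1130 clicks = $2418.20.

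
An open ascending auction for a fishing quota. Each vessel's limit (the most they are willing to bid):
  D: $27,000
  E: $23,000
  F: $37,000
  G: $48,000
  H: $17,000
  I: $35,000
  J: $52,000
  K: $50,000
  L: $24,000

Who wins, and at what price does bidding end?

J wins at $50,000

Limits ranked: 52,000 (J) > 50,000 (K) > 48,000 (G) > 37,000 (F) > 35,000 (I) > 27,000 (D) > …
Bidding ends when K exits at $50,000; J takes it.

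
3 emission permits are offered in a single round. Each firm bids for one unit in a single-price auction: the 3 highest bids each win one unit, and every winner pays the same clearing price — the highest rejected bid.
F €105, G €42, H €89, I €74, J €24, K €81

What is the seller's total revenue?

Sorting: 105 (F), 89 (H), 81 (K), 74 (I), 42 (G), …
Winners (3 units): F, H, K.
Clearing price = highest rejected bid = €74.
Total revenue = 3 × €74 = €222.

Total revenue: €222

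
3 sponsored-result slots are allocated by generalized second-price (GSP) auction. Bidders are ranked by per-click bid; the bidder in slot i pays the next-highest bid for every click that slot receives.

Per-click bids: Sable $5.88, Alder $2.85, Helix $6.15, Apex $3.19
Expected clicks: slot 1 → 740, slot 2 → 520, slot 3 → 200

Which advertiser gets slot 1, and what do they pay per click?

Helix; $5.88 per click

Ranked by bid: $6.15 (Helix) > $5.88 (Sable) > $3.19 (Apex) > $2.85 (Alder)
Slot 1 goes to the first-ranked bidder, Helix, who pays the next bid down: $5.88/click.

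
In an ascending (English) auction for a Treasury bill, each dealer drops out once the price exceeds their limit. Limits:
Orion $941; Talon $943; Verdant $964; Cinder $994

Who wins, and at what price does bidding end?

Limits ranked: 994 (Cinder) > 964 (Verdant) > 943 (Talon) > 941 (Orion)
Bidding ends when Verdant exits at $964; Cinder takes it.

Cinder wins at $964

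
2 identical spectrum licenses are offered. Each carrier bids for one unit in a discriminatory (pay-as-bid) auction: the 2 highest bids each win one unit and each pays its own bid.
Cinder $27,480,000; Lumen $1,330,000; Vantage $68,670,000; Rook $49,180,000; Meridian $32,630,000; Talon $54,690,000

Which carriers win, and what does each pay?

Sorting: 68,670,000 (Vantage), 54,690,000 (Talon), 49,180,000 (Rook), 32,630,000 (Meridian), …
Winners (2 units): Vantage, Talon.
Each winner pays its own bid: Vantage $68,670,000, Talon $54,690,000.

Vantage $68,670,000, Talon $54,690,000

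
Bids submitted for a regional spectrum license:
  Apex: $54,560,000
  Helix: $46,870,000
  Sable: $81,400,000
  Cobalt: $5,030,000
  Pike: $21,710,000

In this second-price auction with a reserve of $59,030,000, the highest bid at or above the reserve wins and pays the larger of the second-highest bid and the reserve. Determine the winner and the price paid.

Sable pays $59,030,000

Bids in order: 81,400,000 (Sable) > 54,560,000 (Apex) > 46,870,000 (Helix) > 21,710,000 (Pike) > 5,030,000 (Cobalt)
Sable has the top bid at or above the reserve ($81,400,000).
max(second-highest $54,560,000, reserve $59,030,000) = $59,030,000.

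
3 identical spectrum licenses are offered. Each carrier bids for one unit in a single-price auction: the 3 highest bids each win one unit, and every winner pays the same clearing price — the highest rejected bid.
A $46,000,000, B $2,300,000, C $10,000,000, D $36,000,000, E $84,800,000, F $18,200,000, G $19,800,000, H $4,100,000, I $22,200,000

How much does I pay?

Sorting: 84,800,000 (E), 46,000,000 (A), 36,000,000 (D), 22,200,000 (I), 19,800,000 (G), …
Winners (3 units): E, A, D.
First losing bid is I's $22,200,000, which sets the uniform price.
I does not win → pays $0.

I pays $0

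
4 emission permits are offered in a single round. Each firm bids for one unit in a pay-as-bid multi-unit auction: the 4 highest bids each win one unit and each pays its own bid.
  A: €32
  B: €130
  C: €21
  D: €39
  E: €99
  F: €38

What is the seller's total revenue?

Total revenue: €306

Sorting: 130 (B), 99 (E), 39 (D), 38 (F), 32 (A), 21 (C)
The 4 highest are B, E, D, F.
Total revenue = 130 + 99 + 39 + 38 = €306.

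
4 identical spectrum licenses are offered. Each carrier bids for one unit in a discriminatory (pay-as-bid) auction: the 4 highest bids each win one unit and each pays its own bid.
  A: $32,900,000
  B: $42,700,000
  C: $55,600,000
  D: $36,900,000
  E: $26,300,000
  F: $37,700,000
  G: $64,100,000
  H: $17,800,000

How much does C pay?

Bids ranked high→low: 64,100,000 (G), 55,600,000 (C), 42,700,000 (B), 37,700,000 (F), 36,900,000 (D), 32,900,000 (A), …
Top 4: G, C, B, F.
C wins → own bid $55,600,000.

C pays $55,600,000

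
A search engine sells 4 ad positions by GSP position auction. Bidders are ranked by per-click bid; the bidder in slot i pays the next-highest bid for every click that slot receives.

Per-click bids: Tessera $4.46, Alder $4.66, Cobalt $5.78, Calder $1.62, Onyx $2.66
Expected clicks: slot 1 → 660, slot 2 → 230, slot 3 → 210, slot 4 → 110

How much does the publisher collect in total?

Ranked by bid: $5.78 (Cobalt) > $4.66 (Alder) > $4.46 (Tessera) > $2.66 (Onyx) > $1.62 (Calder)
Slot 1: Cobalt pays $4.66 × 660 = $3075.60
Slot 2: Alder pays $4.46 × 230 = $1025.80
Slot 3: Tessera pays $2.66 × 210 = $558.60
Slot 4: Onyx pays $1.62 × 110 = $178.20
Total = $4838.20

Total revenue: $4838.20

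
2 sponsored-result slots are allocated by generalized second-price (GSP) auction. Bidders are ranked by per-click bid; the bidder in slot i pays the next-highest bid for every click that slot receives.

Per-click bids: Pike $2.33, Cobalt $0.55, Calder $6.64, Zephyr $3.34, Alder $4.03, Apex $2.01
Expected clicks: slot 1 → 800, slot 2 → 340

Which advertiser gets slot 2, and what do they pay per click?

Per-click bids in order: $6.64 (Calder) > $4.03 (Alder) > $3.34 (Zephyr) > …
Slot 2 goes to the second-ranked bidder, Alder, who pays the next bid down: $3.34/click.

Alder; $3.34 per click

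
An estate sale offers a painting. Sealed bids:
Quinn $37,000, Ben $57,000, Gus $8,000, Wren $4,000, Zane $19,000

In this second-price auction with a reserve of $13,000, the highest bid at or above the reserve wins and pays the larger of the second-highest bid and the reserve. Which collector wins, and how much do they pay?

Ben pays $37,000

Rule: the highest bid at or above the reserve wins and pays the larger of the second-highest bid and the reserve.
Bids in order: 57,000 (Ben) > 37,000 (Quinn) > 19,000 (Zane) > 8,000 (Gus) > 4,000 (Wren)
Ben has the top bid at or above the reserve ($57,000).
max(second-highest $37,000, reserve $13,000) = $37,000; the reserve does not bind.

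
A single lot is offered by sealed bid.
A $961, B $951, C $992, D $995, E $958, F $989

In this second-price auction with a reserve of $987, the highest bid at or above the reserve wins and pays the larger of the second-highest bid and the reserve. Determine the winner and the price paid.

Rule: the highest bid at or above the reserve wins and pays the larger of the second-highest bid and the reserve.
Bids ranked: 995 (D) > 992 (C) > 989 (F) > 961 (A) > 958 (E) > 951 (B)
D has the top bid at or above the reserve ($995).
max(second-highest $992, reserve $987) = $992; the reserve does not bind.

D pays $992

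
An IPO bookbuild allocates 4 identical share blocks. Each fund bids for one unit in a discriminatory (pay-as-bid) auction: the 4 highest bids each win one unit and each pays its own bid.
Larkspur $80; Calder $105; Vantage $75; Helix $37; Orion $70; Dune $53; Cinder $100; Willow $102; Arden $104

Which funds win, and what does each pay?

Calder $105, Arden $104, Willow $102, Cinder $100

Sorting: 105 (Calder), 104 (Arden), 102 (Willow), 100 (Cinder), 80 (Larkspur), 75 (Vantage), …
Winners (4 units): Calder, Arden, Willow, Cinder.
Each winner pays its own bid: Calder $105, Arden $104, Willow $102, Cinder $100.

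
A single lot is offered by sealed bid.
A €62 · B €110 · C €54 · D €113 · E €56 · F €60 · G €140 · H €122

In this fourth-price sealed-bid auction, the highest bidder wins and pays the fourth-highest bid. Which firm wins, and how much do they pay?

Bids ranked: 140 (G) > 122 (H) > 113 (D) > 110 (B) > 62 (A) > 60 (F) > …
G wins; payment is bid #4 in the ranking = €110.

G pays €110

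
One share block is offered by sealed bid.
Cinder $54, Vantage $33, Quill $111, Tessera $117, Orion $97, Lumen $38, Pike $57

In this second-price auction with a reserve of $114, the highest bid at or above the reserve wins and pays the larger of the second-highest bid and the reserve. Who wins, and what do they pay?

Tessera pays $114

Rule: the highest bid at or above the reserve wins and pays the larger of the second-highest bid and the reserve.
Bids ranked: 117 (Tessera) > 111 (Quill) > 97 (Orion) > 57 (Pike) > 54 (Cinder) > 38 (Lumen) > …
Tessera has the top bid at or above the reserve ($117).
Second-highest bid $111 is below the reserve $114, so the reserve binds → payment $114.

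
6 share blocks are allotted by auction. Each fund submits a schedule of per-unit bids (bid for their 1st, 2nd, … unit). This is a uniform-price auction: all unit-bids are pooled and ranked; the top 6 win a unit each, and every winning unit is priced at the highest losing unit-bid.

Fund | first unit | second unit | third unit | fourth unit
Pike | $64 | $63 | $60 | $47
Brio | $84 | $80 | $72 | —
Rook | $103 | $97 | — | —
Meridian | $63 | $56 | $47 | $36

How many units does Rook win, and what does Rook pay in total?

Rook: 2 units, pays $126

All unit-bids, highest first — top 6: 103 (Rook-1), 97 (Rook-2), 84 (Brio-1), 80 (Brio-2), 72 (Brio-3), 64 (Pike-1)
First bid not allocated: $63.
Rook wins 2 unit(s) at $63 each.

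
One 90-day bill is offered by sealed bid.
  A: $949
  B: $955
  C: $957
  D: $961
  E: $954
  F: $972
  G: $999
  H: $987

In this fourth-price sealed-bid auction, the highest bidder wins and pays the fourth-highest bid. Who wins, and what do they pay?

G pays $961

Bids ranked: 999 (G) > 987 (H) > 972 (F) > 961 (D) > 957 (C) > 955 (B) > …
G wins; payment is bid #4 in the ranking = $961.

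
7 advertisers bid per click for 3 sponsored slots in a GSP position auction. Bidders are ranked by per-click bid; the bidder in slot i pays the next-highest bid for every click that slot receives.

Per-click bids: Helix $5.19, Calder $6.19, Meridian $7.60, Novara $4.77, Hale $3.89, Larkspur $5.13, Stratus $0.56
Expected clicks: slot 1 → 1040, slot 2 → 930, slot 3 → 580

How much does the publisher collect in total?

Total revenue: $14239.70

Per-click bids in order: $7.60 (Meridian) > $6.19 (Calder) > $5.19 (Helix) > $5.13 (Larkspur) > …
Slot 1: Meridian pays $6.19 × 1040 = $6437.60
Slot 2: Calder pays $5.19 × 930 = $4826.70
Slot 3: Helix pays $5.13 × 580 = $2975.40
Total = $14239.70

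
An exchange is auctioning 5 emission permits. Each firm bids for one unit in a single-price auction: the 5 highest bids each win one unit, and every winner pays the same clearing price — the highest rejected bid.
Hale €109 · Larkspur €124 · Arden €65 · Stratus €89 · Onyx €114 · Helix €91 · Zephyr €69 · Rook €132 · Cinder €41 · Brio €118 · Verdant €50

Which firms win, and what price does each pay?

Rook, Larkspur, Brio, Onyx, Hale; each pays €91

Bids ranked high→low: 132 (Rook), 124 (Larkspur), 118 (Brio), 114 (Onyx), 109 (Hale), 91 (Helix), 89 (Stratus), …
Winners (5 units): Rook, Larkspur, Brio, Onyx, Hale.
Highest unsuccessful bid: €91 → clearing price.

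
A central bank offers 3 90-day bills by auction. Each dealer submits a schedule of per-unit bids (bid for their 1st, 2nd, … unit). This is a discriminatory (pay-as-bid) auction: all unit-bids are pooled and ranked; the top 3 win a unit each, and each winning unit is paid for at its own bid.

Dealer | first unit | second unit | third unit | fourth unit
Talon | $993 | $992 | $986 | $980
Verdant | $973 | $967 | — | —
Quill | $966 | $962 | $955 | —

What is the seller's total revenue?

All unit-bids, highest first — top 3: 993 (Talon-1), 992 (Talon-2), 986 (Talon-3)
Next rejected bid: $980 (not a price — pay-as-bid).
Each winning unit pays its own bid.
Revenue = 993 + 992 + 986 = $2,971.

Total revenue: $2,971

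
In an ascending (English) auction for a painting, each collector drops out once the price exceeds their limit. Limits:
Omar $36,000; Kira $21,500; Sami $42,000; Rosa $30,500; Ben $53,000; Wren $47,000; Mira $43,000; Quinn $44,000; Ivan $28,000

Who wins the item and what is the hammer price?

Ben wins at $47,000

Ascending (English) auction: the price rises until one bidder remains; the winner pays the price at which the last rival dropped out.
Limits in order: 53,000 (Ben) > 47,000 (Wren) > 44,000 (Quinn) > 43,000 (Mira) > 42,000 (Sami) > 36,000 (Omar) > …
Wren is the last rival to drop out, at $47,000; Ben remains and wins at that price.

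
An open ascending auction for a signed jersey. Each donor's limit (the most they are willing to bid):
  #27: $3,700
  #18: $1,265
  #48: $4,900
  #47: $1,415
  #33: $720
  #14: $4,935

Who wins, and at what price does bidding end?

#14 wins at $4,900

Limits ranked: 4,935 (#14) > 4,900 (#48) > 3,700 (#27) > 1,415 (#47) > 1,265 (#18) > 720 (#33)
#48 is the last rival to drop out, at $4,900; #14 remains and wins at that price.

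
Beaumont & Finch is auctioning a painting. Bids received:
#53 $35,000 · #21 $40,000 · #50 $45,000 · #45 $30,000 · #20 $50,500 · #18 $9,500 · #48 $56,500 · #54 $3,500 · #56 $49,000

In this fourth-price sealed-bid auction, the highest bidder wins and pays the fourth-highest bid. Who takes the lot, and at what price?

Fourth-price sealed-bid auction: the highest bidder wins and pays the fourth-highest bid.
Sorting bids: 56,500 (#48) > 50,500 (#20) > 49,000 (#56) > 45,000 (#50) > 40,000 (#21) > 35,000 (#53) > …
#48 wins; payment is bid #4 in the ranking = $45,000.

#48 pays $45,000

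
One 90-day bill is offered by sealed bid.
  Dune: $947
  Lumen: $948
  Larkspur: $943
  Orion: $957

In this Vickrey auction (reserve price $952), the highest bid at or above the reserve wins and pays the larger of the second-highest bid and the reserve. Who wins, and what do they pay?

Vickrey auction (reserve price $952): the highest bid at or above the reserve wins and pays the larger of the second-highest bid and the reserve.
Bids in order: 957 (Orion) > 948 (Lumen) > 947 (Dune) > 943 (Larkspur)
Highest eligible bid: Orion at $957.
Second-highest bid $948 is below the reserve $952, so the reserve binds → payment $952.

Orion pays $952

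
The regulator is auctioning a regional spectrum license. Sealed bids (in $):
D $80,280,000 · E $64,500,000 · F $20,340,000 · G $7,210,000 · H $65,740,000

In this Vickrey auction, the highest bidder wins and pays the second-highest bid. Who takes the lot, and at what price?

D pays $65,740,000

Rule: the highest bidder wins and pays the second-highest bid.
Sorting bids: 80,280,000 (D) > 65,740,000 (H) > 64,500,000 (E) > 20,340,000 (F) > 7,210,000 (G)
Second-price: D pays H's bid of $65,740,000.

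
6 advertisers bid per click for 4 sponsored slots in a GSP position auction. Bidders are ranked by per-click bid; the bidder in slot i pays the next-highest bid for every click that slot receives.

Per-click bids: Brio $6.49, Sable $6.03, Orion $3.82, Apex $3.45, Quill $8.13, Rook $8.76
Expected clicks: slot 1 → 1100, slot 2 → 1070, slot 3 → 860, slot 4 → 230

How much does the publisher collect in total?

Ranked by bid: $8.76 (Rook) > $8.13 (Quill) > $6.49 (Brio) > $6.03 (Sable) > $3.82 (Orion) > …
Slot 1: Rook pays $8.13 × 1100 = $8943.00
Slot 2: Quill pays $6.49 × 1070 = $6944.30
Slot 3: Brio pays $6.03 × 860 = $5185.80
Slot 4: Sable pays $3.82 × 230 = $878.60
Total = $21951.70

Total revenue: $21951.70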